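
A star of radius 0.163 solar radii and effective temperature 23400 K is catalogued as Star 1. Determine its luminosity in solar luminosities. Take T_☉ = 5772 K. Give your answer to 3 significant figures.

7.18 solar luminosities

L/L_☉ = (R/R_☉)² (T/T_☉)⁴ = (0.163)² × (23400/5772)⁴
       = 0.02657 × (4.054)⁴ = 0.02657 × 270.1 = 7.177.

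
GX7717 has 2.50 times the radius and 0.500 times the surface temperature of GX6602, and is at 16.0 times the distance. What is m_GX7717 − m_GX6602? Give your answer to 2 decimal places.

L_GX7717/L_GX6602 = (2.50)²(0.500)⁴ = 0.3906.
F_GX7717/F_GX6602 = (L_GX7717/L_GX6602)/(d_GX7717/d_GX6602)² = 0.3906/256.0 = 0.001526.
m_GX7717 − m_GX6602 = −2.5 log₁₀(0.001526) = 7.04.

7.04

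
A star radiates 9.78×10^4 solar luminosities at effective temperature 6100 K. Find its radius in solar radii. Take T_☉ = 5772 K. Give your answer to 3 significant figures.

280 solar radii

R/R_☉ = √(L/L_☉) / (T/T_☉)² = √(9.78×10^4) / (1.057)²
       = 312.7 / 1.117 = 280.0.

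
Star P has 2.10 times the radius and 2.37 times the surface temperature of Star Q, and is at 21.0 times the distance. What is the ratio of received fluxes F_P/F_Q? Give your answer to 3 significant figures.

L_P/L_Q = (R_P/R_Q)²(T_P/T_Q)⁴ = (2.10)² × (2.37)⁴ = 139.1.
F_P/F_Q = (L_P/L_Q)/(d_P/d_Q)² = 139.1 / (21.0)² = 0.3155.

0.315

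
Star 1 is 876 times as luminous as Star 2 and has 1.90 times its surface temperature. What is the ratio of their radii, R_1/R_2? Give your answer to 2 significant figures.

L ∝ R²T⁴ gives R ∝ √L / T², so
R_1/R_2 = √(876) / (1.90)² = 29.60 / 3.610 = 8.199.

8.2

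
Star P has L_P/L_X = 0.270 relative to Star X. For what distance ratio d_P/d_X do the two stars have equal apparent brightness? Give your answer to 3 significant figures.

Equal flux requires L_P/d_P² = L_X/d_X², so d_P/d_X = √(L_P/L_X)
= √(0.270) = 0.5196.

0.520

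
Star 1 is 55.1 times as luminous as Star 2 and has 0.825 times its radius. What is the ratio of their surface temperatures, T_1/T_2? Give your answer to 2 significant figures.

3.0

L ∝ R²T⁴ gives T ∝ (L/R²)^(1/4), so
T_1/T_2 = (55.1 / 0.825²)^(1/4) = (80.96)^(1/4) = 3.000.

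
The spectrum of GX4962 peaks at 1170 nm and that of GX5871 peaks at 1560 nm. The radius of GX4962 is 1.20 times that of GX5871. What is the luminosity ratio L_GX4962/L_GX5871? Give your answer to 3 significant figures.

Wien's law gives T ∝ 1/λ_max, so T_GX4962/T_GX5871 = λ_GX5871/λ_GX4962 = 1560/1170 = 1.333.
Then L ∝ R²T⁴ gives L_GX4962/L_GX5871 = (1.20)² × (1.333)⁴ = 1.440 × 3.160 = 4.551.

4.55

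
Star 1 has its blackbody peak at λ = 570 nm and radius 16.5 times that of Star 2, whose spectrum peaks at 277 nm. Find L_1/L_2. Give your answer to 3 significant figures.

15.2

Wien's law gives T ∝ 1/λ_max, so T_1/T_2 = λ_2/λ_1 = 277/570 = 0.4860.
Then L ∝ R²T⁴ gives L_1/L_2 = (16.5)² × (0.4860)⁴ = 272.2 × 0.05577 = 15.18.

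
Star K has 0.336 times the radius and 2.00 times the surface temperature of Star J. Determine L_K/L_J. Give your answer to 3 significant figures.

1.81

From the Stefan–Boltzmann law, L ∝ R²T⁴, so
L_K/L_J = (R_K/R_J)² (T_K/T_J)⁴ = (0.336)² × (2.00)⁴ = 0.1129 × 16.00 = 1.806.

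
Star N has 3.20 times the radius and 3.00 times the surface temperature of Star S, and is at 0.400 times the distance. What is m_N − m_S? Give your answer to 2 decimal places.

L_N/L_S = (3.20)²(3.00)⁴ = 829.4.
F_N/F_S = (L_N/L_S)/(d_N/d_S)² = 829.4/0.1600 = 5184.
m_N − m_S = −2.5 log₁₀(5184) = -9.29.

-9.29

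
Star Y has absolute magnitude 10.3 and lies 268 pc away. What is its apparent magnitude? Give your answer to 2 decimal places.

m = M + 5 log₁₀(d/10 pc) = 10.3 + 5 log₁₀(268/10)
  = 10.3 + 5 × 1.428 = 10.3 + 7.14 = 17.44.

17.44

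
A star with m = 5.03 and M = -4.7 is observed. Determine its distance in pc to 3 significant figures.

m − M = 5 log₁₀(d/10 pc)
5.03 − (-4.7) = 9.73 = 5 log₁₀(d/10)
d = 10 × 10^(9.73/5) = 10 × 10^1.946 = 883.1 pc.

883 pc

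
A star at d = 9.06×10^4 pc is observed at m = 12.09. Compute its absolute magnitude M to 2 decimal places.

M = m − 5 log₁₀(d/10 pc) = 12.09 − 5 log₁₀(9.06×10^4/10)
  = 12.09 − 5 × 3.957 = 12.09 − 19.79 = -7.70.

-7.70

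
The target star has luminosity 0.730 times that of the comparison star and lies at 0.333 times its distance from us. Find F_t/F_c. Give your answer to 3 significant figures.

6.58

F = L/(4πd²), so F_t/F_c = (L_t/L_c) / (d_t/d_c)²
= 0.730 / (0.333)² = 0.730 / 0.1109 = 6.583.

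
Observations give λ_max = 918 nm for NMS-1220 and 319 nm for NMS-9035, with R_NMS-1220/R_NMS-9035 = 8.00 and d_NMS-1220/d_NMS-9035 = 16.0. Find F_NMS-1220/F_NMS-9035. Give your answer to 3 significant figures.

Wien's law: T_NMS-1220/T_NMS-9035 = λ_NMS-9035/λ_NMS-1220 = 319/918 = 0.3475.
L_NMS-1220/L_NMS-9035 = (R_NMS-1220/R_NMS-9035)²(T_NMS-1220/T_NMS-9035)⁴ = (8.00)²(0.3475)⁴ = 0.9332.
F_NMS-1220/F_NMS-9035 = (L_NMS-1220/L_NMS-9035)/(d_NMS-1220/d_NMS-9035)² = 0.9332/(16.0)² = 0.003645.

0.00365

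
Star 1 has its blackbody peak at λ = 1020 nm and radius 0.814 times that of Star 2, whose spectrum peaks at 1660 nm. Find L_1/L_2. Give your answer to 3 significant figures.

Wien's law gives T ∝ 1/λ_max, so T_1/T_2 = λ_2/λ_1 = 1660/1020 = 1.627.
Then L ∝ R²T⁴ gives L_1/L_2 = (0.814)² × (1.627)⁴ = 0.6626 × 7.015 = 4.648.

4.65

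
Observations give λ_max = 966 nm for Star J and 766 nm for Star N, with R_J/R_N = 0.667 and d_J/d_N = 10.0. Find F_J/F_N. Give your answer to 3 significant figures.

Wien's law: T_J/T_N = λ_N/λ_J = 766/966 = 0.7930.
L_J/L_N = (R_J/R_N)²(T_J/T_N)⁴ = (0.667)²(0.7930)⁴ = 0.1759.
F_J/F_N = (L_J/L_N)/(d_J/d_N)² = 0.1759/(10.0)² = 0.001759.

0.00176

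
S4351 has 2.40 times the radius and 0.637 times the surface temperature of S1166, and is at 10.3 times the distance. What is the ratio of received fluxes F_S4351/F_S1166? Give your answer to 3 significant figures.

L_S4351/L_S1166 = (R_S4351/R_S1166)²(T_S4351/T_S1166)⁴ = (2.40)² × (0.637)⁴ = 0.9484.
F_S4351/F_S1166 = (L_S4351/L_S1166)/(d_S4351/d_S1166)² = 0.9484 / (10.3)² = 0.008939.

0.00894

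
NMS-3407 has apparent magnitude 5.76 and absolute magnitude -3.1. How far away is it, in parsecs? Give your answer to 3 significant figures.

m − M = 5 log₁₀(d/10 pc)
5.76 − (-3.1) = 8.86 = 5 log₁₀(d/10)
d = 10 × 10^(8.86/5) = 10 × 10^1.772 = 591.6 pc.

592 pc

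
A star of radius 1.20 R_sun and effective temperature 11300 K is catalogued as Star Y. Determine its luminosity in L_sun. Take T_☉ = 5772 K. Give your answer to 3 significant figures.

L/L_☉ = (R/R_☉)² (T/T_☉)⁴ = (1.20)² × (11300/5772)⁴
       = 1.440 × (1.958)⁴ = 1.440 × 14.69 = 21.15.

21.2 L_sun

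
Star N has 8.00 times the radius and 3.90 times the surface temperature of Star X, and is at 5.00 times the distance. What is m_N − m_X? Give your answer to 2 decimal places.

L_N/L_X = (8.00)²(3.90)⁴ = 1.481×10^4.
F_N/F_X = (L_N/L_X)/(d_N/d_X)² = 1.481×10^4/25.00 = 592.2.
m_N − m_X = −2.5 log₁₀(592.2) = -6.93.

-6.93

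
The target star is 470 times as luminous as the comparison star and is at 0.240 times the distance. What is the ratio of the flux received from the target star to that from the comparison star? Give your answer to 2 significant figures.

8.2×10^3

F = L/(4πd²), so F_t/F_c = (L_t/L_c) / (d_t/d_c)²
= 470 / (0.240)² = 470 / 0.05760 = 8160.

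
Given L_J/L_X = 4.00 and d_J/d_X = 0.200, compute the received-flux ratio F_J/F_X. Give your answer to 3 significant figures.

100

F = L/(4πd²), so F_J/F_X = (L_J/L_X) / (d_J/d_X)²
= 4.00 / (0.200)² = 4.00 / 0.04000 = 100.0.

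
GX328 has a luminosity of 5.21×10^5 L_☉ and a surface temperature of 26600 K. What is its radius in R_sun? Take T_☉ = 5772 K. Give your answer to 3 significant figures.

R/R_☉ = √(L/L_☉) / (T/T_☉)² = √(5.21×10^5) / (4.608)²
       = 721.8 / 21.24 = 33.99.

34.0 R_sun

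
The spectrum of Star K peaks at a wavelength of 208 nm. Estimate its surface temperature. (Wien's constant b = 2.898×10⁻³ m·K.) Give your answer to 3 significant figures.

1.39×10^4 K

T = b/λ_max = 2.898×10⁻³ / (208×10⁻⁹) = 1.393×10^4 K.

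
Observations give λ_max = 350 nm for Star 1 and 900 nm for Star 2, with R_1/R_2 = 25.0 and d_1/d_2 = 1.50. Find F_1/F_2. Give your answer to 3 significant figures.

1.21×10^4

Wien's law: T_1/T_2 = λ_2/λ_1 = 900/350 = 2.571.
L_1/L_2 = (R_1/R_2)²(T_1/T_2)⁴ = (25.0)²(2.571)⁴ = 2.733×10^4.
F_1/F_2 = (L_1/L_2)/(d_1/d_2)² = 2.733×10^4/(1.50)² = 1.214×10^4.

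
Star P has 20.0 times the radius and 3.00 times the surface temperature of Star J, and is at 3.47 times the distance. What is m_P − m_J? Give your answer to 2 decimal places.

-8.57

L_P/L_J = (20.0)²(3.00)⁴ = 3.240×10^4.
F_P/F_J = (L_P/L_J)/(d_P/d_J)² = 3.240×10^4/12.04 = 2691.
m_P − m_J = −2.5 log₁₀(2691) = -8.57.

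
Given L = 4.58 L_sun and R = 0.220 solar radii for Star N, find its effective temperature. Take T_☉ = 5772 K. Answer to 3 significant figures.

T/T_☉ = (L/L_☉)^(1/4) / (R/R_☉)^(1/2)
T = 5772 × (4.58)^(1/4) / √(0.220) = 5772 × 1.463 / 0.4690 = 1.800×10^4 K.

1.80×10^4 K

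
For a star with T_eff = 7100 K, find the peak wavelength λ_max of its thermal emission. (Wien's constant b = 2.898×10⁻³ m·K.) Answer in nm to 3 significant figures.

λ_max = b/T = 2.898×10⁻³ / 7100 = 4.08×10^-7 m = 408.2 nm.

408 nm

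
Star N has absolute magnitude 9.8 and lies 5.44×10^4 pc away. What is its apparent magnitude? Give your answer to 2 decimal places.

m = M + 5 log₁₀(d/10 pc) = 9.8 + 5 log₁₀(5.44×10^4/10)
  = 9.8 + 5 × 3.736 = 9.8 + 18.68 = 28.48.

28.48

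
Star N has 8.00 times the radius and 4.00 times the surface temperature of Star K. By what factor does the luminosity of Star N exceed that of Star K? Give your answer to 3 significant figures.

From the Stefan–Boltzmann law, L ∝ R²T⁴, so
L_N/L_K = (R_N/R_K)² (T_N/T_K)⁴ = (8.00)² × (4.00)⁴ = 64.00 × 256.0 = 1.638×10^4.

1.64×10^4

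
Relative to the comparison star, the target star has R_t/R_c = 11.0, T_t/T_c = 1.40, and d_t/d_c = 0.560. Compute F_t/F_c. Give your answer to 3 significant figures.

L_t/L_c = (R_t/R_c)²(T_t/T_c)⁴ = (11.0)² × (1.40)⁴ = 464.8.
F_t/F_c = (L_t/L_c)/(d_t/d_c)² = 464.8 / (0.560)² = 1482.

1.48×10^3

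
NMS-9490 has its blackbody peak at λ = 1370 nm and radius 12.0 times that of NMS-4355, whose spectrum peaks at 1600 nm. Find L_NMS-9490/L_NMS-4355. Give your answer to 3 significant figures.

Wien's law gives T ∝ 1/λ_max, so T_NMS-9490/T_NMS-4355 = λ_NMS-4355/λ_NMS-9490 = 1600/1370 = 1.168.
Then L ∝ R²T⁴ gives L_NMS-9490/L_NMS-4355 = (12.0)² × (1.168)⁴ = 144.0 × 1.860 = 267.9.

268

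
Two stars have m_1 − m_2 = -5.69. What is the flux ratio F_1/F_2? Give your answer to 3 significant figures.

189

F_1/F_2 = 10^(−(m_1 − m_2)/2.5) = 10^(5.69/2.5) = 10^2.276 = 188.8.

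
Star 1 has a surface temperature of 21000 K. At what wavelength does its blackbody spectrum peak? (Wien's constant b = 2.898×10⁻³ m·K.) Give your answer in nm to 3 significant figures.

λ_max = b/T = 2.898×10⁻³ / 21000 = 1.38×10^-7 m = 138.0 nm.

138 nm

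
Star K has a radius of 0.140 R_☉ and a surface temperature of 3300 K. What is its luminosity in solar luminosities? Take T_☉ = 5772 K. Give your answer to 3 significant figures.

0.00209 solar luminosities

L/L_☉ = (R/R_☉)² (T/T_☉)⁴ = (0.140)² × (3300/5772)⁴
       = 0.01960 × (0.5717)⁴ = 0.01960 × 0.1068 = 0.002094.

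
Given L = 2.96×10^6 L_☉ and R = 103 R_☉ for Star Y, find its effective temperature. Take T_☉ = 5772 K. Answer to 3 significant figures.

T/T_☉ = (L/L_☉)^(1/4) / (R/R_☉)^(1/2)
T = 5772 × (2.96×10^6)^(1/4) / √(103) = 5772 × 41.48 / 10.15 = 2.359×10^4 K.

2.36×10^4 K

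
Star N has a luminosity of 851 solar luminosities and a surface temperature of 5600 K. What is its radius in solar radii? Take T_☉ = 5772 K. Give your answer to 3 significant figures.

R/R_☉ = √(L/L_☉) / (T/T_☉)² = √(851) / (0.9702)²
       = 29.17 / 0.9413 = 30.99.

31.0 solar radii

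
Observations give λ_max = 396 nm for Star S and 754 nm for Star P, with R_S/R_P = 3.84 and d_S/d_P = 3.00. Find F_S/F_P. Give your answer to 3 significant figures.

Wien's law: T_S/T_P = λ_P/λ_S = 754/396 = 1.904.
L_S/L_P = (R_S/R_P)²(T_S/T_P)⁴ = (3.84)²(1.904)⁴ = 193.8.
F_S/F_P = (L_S/L_P)/(d_S/d_P)² = 193.8/(3.00)² = 21.53.

21.5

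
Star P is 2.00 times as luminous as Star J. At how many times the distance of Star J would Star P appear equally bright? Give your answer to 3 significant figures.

Equal flux requires L_P/d_P² = L_J/d_J², so d_P/d_J = √(L_P/L_J)
= √(2.00) = 1.414.

1.41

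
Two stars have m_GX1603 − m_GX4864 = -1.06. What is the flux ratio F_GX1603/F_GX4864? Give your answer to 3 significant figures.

2.65

F_GX1603/F_GX4864 = 10^(−(m_GX1603 − m_GX4864)/2.5) = 10^(1.06/2.5) = 10^0.424 = 2.655.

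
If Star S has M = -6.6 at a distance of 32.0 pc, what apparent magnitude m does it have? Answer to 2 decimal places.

m = M + 5 log₁₀(d/10 pc) = -6.6 + 5 log₁₀(32.0/10)
  = -6.6 + 5 × 0.505 = -6.6 + 2.53 = -4.07.

-4.07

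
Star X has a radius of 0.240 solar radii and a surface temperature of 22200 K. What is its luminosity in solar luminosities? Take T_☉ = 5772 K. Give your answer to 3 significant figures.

L/L_☉ = (R/R_☉)² (T/T_☉)⁴ = (0.240)² × (22200/5772)⁴
       = 0.05760 × (3.846)⁴ = 0.05760 × 218.8 = 12.60.

12.6 solar luminosities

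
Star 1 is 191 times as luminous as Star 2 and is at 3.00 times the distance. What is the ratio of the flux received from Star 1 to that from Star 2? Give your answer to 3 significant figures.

21.2

F = L/(4πd²), so F_1/F_2 = (L_1/L_2) / (d_1/d_2)²
= 191 / (3.00)² = 191 / 9.000 = 21.22.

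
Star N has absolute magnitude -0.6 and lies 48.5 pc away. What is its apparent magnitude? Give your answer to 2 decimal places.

m = M + 5 log₁₀(d/10 pc) = -0.6 + 5 log₁₀(48.5/10)
  = -0.6 + 5 × 0.686 = -0.6 + 3.43 = 2.83.

2.83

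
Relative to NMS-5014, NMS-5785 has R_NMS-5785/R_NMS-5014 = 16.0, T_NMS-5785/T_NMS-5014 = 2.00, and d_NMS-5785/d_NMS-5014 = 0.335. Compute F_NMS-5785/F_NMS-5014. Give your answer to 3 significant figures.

3.65×10^4

L_NMS-5785/L_NMS-5014 = (R_NMS-5785/R_NMS-5014)²(T_NMS-5785/T_NMS-5014)⁴ = (16.0)² × (2.00)⁴ = 4096.
F_NMS-5785/F_NMS-5014 = (L_NMS-5785/L_NMS-5014)/(d_NMS-5785/d_NMS-5014)² = 4096 / (0.335)² = 3.650×10^4.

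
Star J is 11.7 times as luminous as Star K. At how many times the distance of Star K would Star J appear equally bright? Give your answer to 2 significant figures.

Equal flux requires L_J/d_J² = L_K/d_K², so d_J/d_K = √(L_J/L_K)
= √(11.7) = 3.421.

3.4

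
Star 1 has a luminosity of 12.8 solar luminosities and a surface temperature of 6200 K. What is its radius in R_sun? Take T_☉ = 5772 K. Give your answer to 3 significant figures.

R/R_☉ = √(L/L_☉) / (T/T_☉)² = √(12.8) / (1.074)²
       = 3.578 / 1.154 = 3.101.

3.10 R_sun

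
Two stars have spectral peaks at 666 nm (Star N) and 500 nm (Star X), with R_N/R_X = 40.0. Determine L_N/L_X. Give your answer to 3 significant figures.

508

Wien's law gives T ∝ 1/λ_max, so T_N/T_X = λ_X/λ_N = 500/666 = 0.7508.
Then L ∝ R²T⁴ gives L_N/L_X = (40.0)² × (0.7508)⁴ = 1600 × 0.3177 = 508.3.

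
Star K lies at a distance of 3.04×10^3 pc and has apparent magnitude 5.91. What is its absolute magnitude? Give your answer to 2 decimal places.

M = m − 5 log₁₀(d/10 pc) = 5.91 − 5 log₁₀(3.04×10^3/10)
  = 5.91 − 5 × 2.483 = 5.91 − 12.41 = -6.50.

-6.50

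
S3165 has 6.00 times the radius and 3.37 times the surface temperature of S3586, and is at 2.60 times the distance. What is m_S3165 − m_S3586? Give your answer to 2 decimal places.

L_S3165/L_S3586 = (6.00)²(3.37)⁴ = 4643.
F_S3165/F_S3586 = (L_S3165/L_S3586)/(d_S3165/d_S3586)² = 4643/6.760 = 686.9.
m_S3165 − m_S3586 = −2.5 log₁₀(686.9) = -7.09.

-7.09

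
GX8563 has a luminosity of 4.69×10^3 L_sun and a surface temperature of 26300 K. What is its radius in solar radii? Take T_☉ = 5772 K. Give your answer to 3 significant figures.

R/R_☉ = √(L/L_☉) / (T/T_☉)² = √(4.69×10^3) / (4.556)²
       = 68.48 / 20.76 = 3.299.

3.30 solar radii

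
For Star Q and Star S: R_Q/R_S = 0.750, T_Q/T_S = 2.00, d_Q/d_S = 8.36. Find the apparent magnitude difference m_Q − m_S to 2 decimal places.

L_Q/L_S = (0.750)²(2.00)⁴ = 9.000.
F_Q/F_S = (L_Q/L_S)/(d_Q/d_S)² = 9.000/69.89 = 0.1288.
m_Q − m_S = −2.5 log₁₀(0.1288) = 2.23.

2.23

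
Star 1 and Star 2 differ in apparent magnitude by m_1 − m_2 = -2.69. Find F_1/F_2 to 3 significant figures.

11.9

F_1/F_2 = 10^(−(m_1 − m_2)/2.5) = 10^(2.69/2.5) = 10^1.076 = 11.91.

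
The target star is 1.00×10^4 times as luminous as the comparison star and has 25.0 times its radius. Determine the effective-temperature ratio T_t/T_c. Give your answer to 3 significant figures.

L ∝ R²T⁴ gives T ∝ (L/R²)^(1/4), so
T_t/T_c = (1.00×10^4 / 25.0²)^(1/4) = (16.00)^(1/4) = 2.000.

2.00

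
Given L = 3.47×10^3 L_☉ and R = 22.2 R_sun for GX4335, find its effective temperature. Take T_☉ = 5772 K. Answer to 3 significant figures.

9.40×10^3 K

T/T_☉ = (L/L_☉)^(1/4) / (R/R_☉)^(1/2)
T = 5772 × (3.47×10^3)^(1/4) / √(22.2) = 5772 × 7.675 / 4.712 = 9402 K.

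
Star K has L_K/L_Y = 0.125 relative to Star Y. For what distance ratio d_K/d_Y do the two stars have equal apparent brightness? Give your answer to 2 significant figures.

Equal flux requires L_K/d_K² = L_Y/d_Y², so d_K/d_Y = √(L_K/L_Y)
= √(0.125) = 0.3536.

0.35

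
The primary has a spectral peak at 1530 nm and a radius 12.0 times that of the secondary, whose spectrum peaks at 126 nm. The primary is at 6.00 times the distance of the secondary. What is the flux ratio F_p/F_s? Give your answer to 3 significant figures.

Wien's law: T_p/T_s = λ_s/λ_p = 126/1530 = 0.08235.
L_p/L_s = (R_p/R_s)²(T_p/T_s)⁴ = (12.0)²(0.08235)⁴ = 0.006623.
F_p/F_s = (L_p/L_s)/(d_p/d_s)² = 0.006623/(6.00)² = 1.840×10^-4.

1.84×10^-4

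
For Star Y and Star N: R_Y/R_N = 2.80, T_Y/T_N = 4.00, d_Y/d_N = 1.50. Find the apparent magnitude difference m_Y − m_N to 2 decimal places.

L_Y/L_N = (2.80)²(4.00)⁴ = 2007.
F_Y/F_N = (L_Y/L_N)/(d_Y/d_N)² = 2007/2.250 = 892.0.
m_Y − m_N = −2.5 log₁₀(892.0) = -7.38.

-7.38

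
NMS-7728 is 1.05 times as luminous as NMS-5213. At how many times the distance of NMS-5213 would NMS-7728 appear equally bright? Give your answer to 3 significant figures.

1.02

Equal flux requires L_NMS-7728/d_NMS-7728² = L_NMS-5213/d_NMS-5213², so d_NMS-7728/d_NMS-5213 = √(L_NMS-7728/L_NMS-5213)
= √(1.05) = 1.025.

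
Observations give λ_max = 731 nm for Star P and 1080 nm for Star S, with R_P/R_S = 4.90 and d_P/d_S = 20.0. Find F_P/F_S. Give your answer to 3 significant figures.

0.286

Wien's law: T_P/T_S = λ_S/λ_P = 1080/731 = 1.477.
L_P/L_S = (R_P/R_S)²(T_P/T_S)⁴ = (4.90)²(1.477)⁴ = 114.4.
F_P/F_S = (L_P/L_S)/(d_P/d_S)² = 114.4/(20.0)² = 0.2860.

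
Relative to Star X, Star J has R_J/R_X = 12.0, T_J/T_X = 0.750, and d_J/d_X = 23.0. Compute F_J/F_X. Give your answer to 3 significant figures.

L_J/L_X = (R_J/R_X)²(T_J/T_X)⁴ = (12.0)² × (0.750)⁴ = 45.56.
F_J/F_X = (L_J/L_X)/(d_J/d_X)² = 45.56 / (23.0)² = 0.08613.

0.0861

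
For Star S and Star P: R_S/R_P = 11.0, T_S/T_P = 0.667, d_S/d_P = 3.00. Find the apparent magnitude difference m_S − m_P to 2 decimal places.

L_S/L_P = (11.0)²(0.667)⁴ = 23.95.
F_S/F_P = (L_S/L_P)/(d_S/d_P)² = 23.95/9.000 = 2.661.
m_S − m_P = −2.5 log₁₀(2.661) = -1.06.

-1.06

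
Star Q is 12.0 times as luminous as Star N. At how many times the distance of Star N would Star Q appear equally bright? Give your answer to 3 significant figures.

Equal flux requires L_Q/d_Q² = L_N/d_N², so d_Q/d_N = √(L_Q/L_N)
= √(12.0) = 3.464.

3.46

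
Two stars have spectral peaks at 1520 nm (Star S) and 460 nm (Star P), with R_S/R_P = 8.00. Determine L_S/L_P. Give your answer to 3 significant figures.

0.537

Wien's law gives T ∝ 1/λ_max, so T_S/T_P = λ_P/λ_S = 460/1520 = 0.3026.
Then L ∝ R²T⁴ gives L_S/L_P = (8.00)² × (0.3026)⁴ = 64.00 × 0.008388 = 0.5368.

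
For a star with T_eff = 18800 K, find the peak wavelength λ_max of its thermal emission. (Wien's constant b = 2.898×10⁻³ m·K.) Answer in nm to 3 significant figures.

λ_max = b/T = 2.898×10⁻³ / 18800 = 1.54×10^-7 m = 154.1 nm.

154 nm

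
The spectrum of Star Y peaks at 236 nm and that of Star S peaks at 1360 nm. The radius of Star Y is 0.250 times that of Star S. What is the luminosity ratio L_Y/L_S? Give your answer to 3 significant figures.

Wien's law gives T ∝ 1/λ_max, so T_Y/T_S = λ_S/λ_Y = 1360/236 = 5.763.
Then L ∝ R²T⁴ gives L_Y/L_S = (0.250)² × (5.763)⁴ = 0.06250 × 1103 = 68.93.

68.9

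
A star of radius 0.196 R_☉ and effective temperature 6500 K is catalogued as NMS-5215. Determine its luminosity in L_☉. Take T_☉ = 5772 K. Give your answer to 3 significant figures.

0.0618 L_☉

L/L_☉ = (R/R_☉)² (T/T_☉)⁴ = (0.196)² × (6500/5772)⁴
       = 0.03842 × (1.126)⁴ = 0.03842 × 1.608 = 0.06178.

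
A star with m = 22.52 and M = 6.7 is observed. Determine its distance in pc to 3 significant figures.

m − M = 5 log₁₀(d/10 pc)
22.52 − (6.7) = 15.82 = 5 log₁₀(d/10)
d = 10 × 10^(15.82/5) = 10 × 10^3.164 = 1.459×10^4 pc.

1.46×10^4 pc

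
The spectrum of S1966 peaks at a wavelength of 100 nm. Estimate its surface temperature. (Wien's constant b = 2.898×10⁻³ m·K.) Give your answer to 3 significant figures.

2.90×10^4 K

T = b/λ_max = 2.898×10⁻³ / (100×10⁻⁹) = 2.898×10^4 K.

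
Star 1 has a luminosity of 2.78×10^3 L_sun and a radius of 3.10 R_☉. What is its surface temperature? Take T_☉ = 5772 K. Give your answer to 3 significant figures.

2.38×10^4 K

T/T_☉ = (L/L_☉)^(1/4) / (R/R_☉)^(1/2)
T = 5772 × (2.78×10^3)^(1/4) / √(3.10) = 5772 × 7.261 / 1.761 = 2.380×10^4 K.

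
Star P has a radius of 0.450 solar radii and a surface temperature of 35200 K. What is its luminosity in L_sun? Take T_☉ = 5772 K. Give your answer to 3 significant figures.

L/L_☉ = (R/R_☉)² (T/T_☉)⁴ = (0.450)² × (35200/5772)⁴
       = 0.2025 × (6.098)⁴ = 0.2025 × 1383 = 280.1.

280 L_sun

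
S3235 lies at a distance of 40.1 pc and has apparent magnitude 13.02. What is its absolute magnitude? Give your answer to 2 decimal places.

M = m − 5 log₁₀(d/10 pc) = 13.02 − 5 log₁₀(40.1/10)
  = 13.02 − 5 × 0.603 = 13.02 − 3.02 = 10.00.

10.00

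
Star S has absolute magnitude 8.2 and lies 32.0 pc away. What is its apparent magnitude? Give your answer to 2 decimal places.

m = M + 5 log₁₀(d/10 pc) = 8.2 + 5 log₁₀(32.0/10)
  = 8.2 + 5 × 0.505 = 8.2 + 2.53 = 10.73.

10.73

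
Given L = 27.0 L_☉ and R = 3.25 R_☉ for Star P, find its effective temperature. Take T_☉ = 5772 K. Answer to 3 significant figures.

7.30×10^3 K

T/T_☉ = (L/L_☉)^(1/4) / (R/R_☉)^(1/2)
T = 5772 × (27.0)^(1/4) / √(3.25) = 5772 × 2.280 / 1.803 = 7298 K.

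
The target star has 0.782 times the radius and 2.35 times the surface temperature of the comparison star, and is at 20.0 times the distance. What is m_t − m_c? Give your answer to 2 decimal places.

3.33

L_t/L_c = (0.782)²(2.35)⁴ = 18.65.
F_t/F_c = (L_t/L_c)/(d_t/d_c)² = 18.65/400.0 = 0.04663.
m_t − m_c = −2.5 log₁₀(0.04663) = 3.33.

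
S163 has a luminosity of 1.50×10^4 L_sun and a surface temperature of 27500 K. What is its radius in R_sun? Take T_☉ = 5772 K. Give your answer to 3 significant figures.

5.40 R_sun

R/R_☉ = √(L/L_☉) / (T/T_☉)² = √(1.50×10^4) / (4.764)²
       = 122.5 / 22.70 = 5.396.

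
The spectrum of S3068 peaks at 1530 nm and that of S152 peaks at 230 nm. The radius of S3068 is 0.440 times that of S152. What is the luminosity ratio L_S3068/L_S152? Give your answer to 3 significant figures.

Wien's law gives T ∝ 1/λ_max, so T_S3068/T_S152 = λ_S152/λ_S3068 = 230/1530 = 0.1503.
Then L ∝ R²T⁴ gives L_S3068/L_S152 = (0.440)² × (0.1503)⁴ = 0.1936 × 5.107×10^-4 = 9.887×10^-5.

9.89×10^-5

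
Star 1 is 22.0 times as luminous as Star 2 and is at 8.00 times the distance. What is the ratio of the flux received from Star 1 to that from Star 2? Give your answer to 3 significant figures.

F = L/(4πd²), so F_1/F_2 = (L_1/L_2) / (d_1/d_2)²
= 22.0 / (8.00)² = 22.0 / 64.00 = 0.3438.

0.344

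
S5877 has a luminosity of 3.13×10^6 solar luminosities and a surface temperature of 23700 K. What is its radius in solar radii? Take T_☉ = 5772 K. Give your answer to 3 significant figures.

105 solar radii

R/R_☉ = √(L/L_☉) / (T/T_☉)² = √(3.13×10^6) / (4.106)²
       = 1769 / 16.86 = 104.9.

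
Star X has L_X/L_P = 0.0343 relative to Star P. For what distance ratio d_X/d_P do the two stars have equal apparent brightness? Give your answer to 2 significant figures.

Equal flux requires L_X/d_X² = L_P/d_P², so d_X/d_P = √(L_X/L_P)
= √(0.0343) = 0.1852.

0.19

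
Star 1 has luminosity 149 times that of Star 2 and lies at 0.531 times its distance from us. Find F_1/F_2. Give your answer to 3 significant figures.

F = L/(4πd²), so F_1/F_2 = (L_1/L_2) / (d_1/d_2)²
= 149 / (0.531)² = 149 / 0.2820 = 528.4.

528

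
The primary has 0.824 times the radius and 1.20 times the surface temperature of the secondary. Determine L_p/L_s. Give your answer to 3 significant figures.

From the Stefan–Boltzmann law, L ∝ R²T⁴, so
L_p/L_s = (R_p/R_s)² (T_p/T_s)⁴ = (0.824)² × (1.20)⁴ = 0.6790 × 2.074 = 1.408.

1.41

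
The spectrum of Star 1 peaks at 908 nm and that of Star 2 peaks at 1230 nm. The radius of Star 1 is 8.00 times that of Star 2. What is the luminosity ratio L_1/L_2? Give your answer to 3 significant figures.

216

Wien's law gives T ∝ 1/λ_max, so T_1/T_2 = λ_2/λ_1 = 1230/908 = 1.355.
Then L ∝ R²T⁴ gives L_1/L_2 = (8.00)² × (1.355)⁴ = 64.00 × 3.367 = 215.5.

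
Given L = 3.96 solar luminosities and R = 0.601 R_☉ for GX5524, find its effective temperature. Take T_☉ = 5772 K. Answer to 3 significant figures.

1.05×10^4 K

T/T_☉ = (L/L_☉)^(1/4) / (R/R_☉)^(1/2)
T = 5772 × (3.96)^(1/4) / √(0.601) = 5772 × 1.411 / 0.7752 = 1.050×10^4 K.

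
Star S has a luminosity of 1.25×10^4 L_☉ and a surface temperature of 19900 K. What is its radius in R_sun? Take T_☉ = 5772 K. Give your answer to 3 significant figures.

9.41 R_sun

R/R_☉ = √(L/L_☉) / (T/T_☉)² = √(1.25×10^4) / (3.448)²
       = 111.8 / 11.89 = 9.406.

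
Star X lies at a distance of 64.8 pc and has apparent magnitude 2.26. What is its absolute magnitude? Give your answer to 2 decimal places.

M = m − 5 log₁₀(d/10 pc) = 2.26 − 5 log₁₀(64.8/10)
  = 2.26 − 5 × 0.812 = 2.26 − 4.06 = -1.80.

-1.80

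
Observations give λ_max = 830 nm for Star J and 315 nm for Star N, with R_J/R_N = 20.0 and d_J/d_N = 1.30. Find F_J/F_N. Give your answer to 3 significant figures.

4.91

Wien's law: T_J/T_N = λ_N/λ_J = 315/830 = 0.3795.
L_J/L_N = (R_J/R_N)²(T_J/T_N)⁴ = (20.0)²(0.3795)⁴ = 8.298.
F_J/F_N = (L_J/L_N)/(d_J/d_N)² = 8.298/(1.30)² = 4.910.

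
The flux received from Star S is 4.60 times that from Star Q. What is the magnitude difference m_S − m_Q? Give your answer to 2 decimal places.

-1.66

m_S − m_Q = −2.5 log₁₀(F_S/F_Q) = −2.5 log₁₀(4.60) = −2.5 × (0.663) = -1.657.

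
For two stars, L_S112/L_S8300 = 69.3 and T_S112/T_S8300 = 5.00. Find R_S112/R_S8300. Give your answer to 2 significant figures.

0.33

L ∝ R²T⁴ gives R ∝ √L / T², so
R_S112/R_S8300 = √(69.3) / (5.00)² = 8.325 / 25.00 = 0.3330.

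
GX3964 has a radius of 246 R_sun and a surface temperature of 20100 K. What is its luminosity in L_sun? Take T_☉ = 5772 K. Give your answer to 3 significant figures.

L/L_☉ = (R/R_☉)² (T/T_☉)⁴ = (246)² × (20100/5772)⁴
       = 6.052×10^4 × (3.482)⁴ = 6.052×10^4 × 147.1 = 8.899×10^6.

8.90×10^6 L_sun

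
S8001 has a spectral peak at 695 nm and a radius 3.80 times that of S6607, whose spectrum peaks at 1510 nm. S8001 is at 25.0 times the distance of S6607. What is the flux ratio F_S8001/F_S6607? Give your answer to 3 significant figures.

0.515

Wien's law: T_S8001/T_S6607 = λ_S6607/λ_S8001 = 1510/695 = 2.173.
L_S8001/L_S6607 = (R_S8001/R_S6607)²(T_S8001/T_S6607)⁴ = (3.80)²(2.173)⁴ = 321.8.
F_S8001/F_S6607 = (L_S8001/L_S6607)/(d_S8001/d_S6607)² = 321.8/(25.0)² = 0.5148.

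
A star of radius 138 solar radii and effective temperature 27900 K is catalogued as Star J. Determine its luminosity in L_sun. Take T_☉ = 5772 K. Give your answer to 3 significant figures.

1.04×10^7 L_sun

L/L_☉ = (R/R_☉)² (T/T_☉)⁴ = (138)² × (27900/5772)⁴
       = 1.904×10^4 × (4.834)⁴ = 1.904×10^4 × 545.9 = 1.040×10^7.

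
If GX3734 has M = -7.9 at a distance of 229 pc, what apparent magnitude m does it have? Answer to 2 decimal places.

-1.10

m = M + 5 log₁₀(d/10 pc) = -7.9 + 5 log₁₀(229/10)
  = -7.9 + 5 × 1.360 = -7.9 + 6.80 = -1.10.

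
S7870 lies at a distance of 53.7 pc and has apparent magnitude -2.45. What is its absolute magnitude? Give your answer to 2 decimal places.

-6.10

M = m − 5 log₁₀(d/10 pc) = -2.45 − 5 log₁₀(53.7/10)
  = -2.45 − 5 × 0.730 = -2.45 − 3.65 = -6.10.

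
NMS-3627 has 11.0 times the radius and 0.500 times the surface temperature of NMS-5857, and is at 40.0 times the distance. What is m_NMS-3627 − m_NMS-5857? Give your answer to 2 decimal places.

L_NMS-3627/L_NMS-5857 = (11.0)²(0.500)⁴ = 7.562.
F_NMS-3627/F_NMS-5857 = (L_NMS-3627/L_NMS-5857)/(d_NMS-3627/d_NMS-5857)² = 7.562/1600 = 0.004727.
m_NMS-3627 − m_NMS-5857 = −2.5 log₁₀(0.004727) = 5.81.

5.81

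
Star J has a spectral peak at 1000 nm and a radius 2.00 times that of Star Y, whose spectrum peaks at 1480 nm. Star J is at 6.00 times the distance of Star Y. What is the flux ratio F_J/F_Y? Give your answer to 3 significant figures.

0.533

Wien's law: T_J/T_Y = λ_Y/λ_J = 1480/1000 = 1.480.
L_J/L_Y = (R_J/R_Y)²(T_J/T_Y)⁴ = (2.00)²(1.480)⁴ = 19.19.
F_J/F_Y = (L_J/L_Y)/(d_J/d_Y)² = 19.19/(6.00)² = 0.5331.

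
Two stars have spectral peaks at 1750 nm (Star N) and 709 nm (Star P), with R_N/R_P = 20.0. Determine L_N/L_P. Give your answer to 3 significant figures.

Wien's law gives T ∝ 1/λ_max, so T_N/T_P = λ_P/λ_N = 709/1750 = 0.4051.
Then L ∝ R²T⁴ gives L_N/L_P = (20.0)² × (0.4051)⁴ = 400.0 × 0.02694 = 10.78.

10.8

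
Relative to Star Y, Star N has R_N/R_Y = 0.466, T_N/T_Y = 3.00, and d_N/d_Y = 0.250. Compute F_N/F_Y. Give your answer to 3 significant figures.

L_N/L_Y = (R_N/R_Y)²(T_N/T_Y)⁴ = (0.466)² × (3.00)⁴ = 17.59.
F_N/F_Y = (L_N/L_Y)/(d_N/d_Y)² = 17.59 / (0.250)² = 281.4.

281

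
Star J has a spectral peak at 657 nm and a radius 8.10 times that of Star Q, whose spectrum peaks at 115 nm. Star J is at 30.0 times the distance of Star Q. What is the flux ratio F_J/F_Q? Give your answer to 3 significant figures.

Wien's law: T_J/T_Q = λ_Q/λ_J = 115/657 = 0.1750.
L_J/L_Q = (R_J/R_Q)²(T_J/T_Q)⁴ = (8.10)²(0.1750)⁴ = 0.06159.
F_J/F_Q = (L_J/L_Q)/(d_J/d_Q)² = 0.06159/(30.0)² = 6.843×10^-5.

6.84×10^-5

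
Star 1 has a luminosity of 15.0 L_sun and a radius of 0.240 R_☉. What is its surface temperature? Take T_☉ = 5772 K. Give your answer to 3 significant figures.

2.32×10^4 K

T/T_☉ = (L/L_☉)^(1/4) / (R/R_☉)^(1/2)
T = 5772 × (15.0)^(1/4) / √(0.240) = 5772 × 1.968 / 0.4899 = 2.319×10^4 K.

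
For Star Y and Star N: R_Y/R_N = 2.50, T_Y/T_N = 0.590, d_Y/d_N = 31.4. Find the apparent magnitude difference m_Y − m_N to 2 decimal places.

L_Y/L_N = (2.50)²(0.590)⁴ = 0.7573.
F_Y/F_N = (L_Y/L_N)/(d_Y/d_N)² = 0.7573/986.0 = 7.681×10^-4.
m_Y − m_N = −2.5 log₁₀(7.681×10^-4) = 7.79.

7.79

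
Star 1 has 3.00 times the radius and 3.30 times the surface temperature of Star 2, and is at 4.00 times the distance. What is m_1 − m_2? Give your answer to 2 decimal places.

L_1/L_2 = (3.00)²(3.30)⁴ = 1067.
F_1/F_2 = (L_1/L_2)/(d_1/d_2)² = 1067/16.00 = 66.71.
m_1 − m_2 = −2.5 log₁₀(66.71) = -4.56.

-4.56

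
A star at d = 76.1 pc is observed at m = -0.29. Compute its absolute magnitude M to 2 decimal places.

M = m − 5 log₁₀(d/10 pc) = -0.29 − 5 log₁₀(76.1/10)
  = -0.29 − 5 × 0.881 = -0.29 − 4.41 = -4.70.

-4.70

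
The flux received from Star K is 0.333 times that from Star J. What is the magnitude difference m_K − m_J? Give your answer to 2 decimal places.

m_K − m_J = −2.5 log₁₀(F_K/F_J) = −2.5 log₁₀(0.333) = −2.5 × (-0.478) = 1.194.

1.19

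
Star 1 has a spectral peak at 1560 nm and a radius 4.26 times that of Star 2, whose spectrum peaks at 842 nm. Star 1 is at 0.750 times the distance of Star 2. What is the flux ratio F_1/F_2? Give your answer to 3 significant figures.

Wien's law: T_1/T_2 = λ_2/λ_1 = 842/1560 = 0.5397.
L_1/L_2 = (R_1/R_2)²(T_1/T_2)⁴ = (4.26)²(0.5397)⁴ = 1.540.
F_1/F_2 = (L_1/L_2)/(d_1/d_2)² = 1.540/(0.750)² = 2.738.

2.74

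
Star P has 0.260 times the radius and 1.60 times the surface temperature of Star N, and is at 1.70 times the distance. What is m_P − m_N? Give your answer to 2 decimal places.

L_P/L_N = (0.260)²(1.60)⁴ = 0.4430.
F_P/F_N = (L_P/L_N)/(d_P/d_N)² = 0.4430/2.890 = 0.1533.
m_P − m_N = −2.5 log₁₀(0.1533) = 2.04.

2.04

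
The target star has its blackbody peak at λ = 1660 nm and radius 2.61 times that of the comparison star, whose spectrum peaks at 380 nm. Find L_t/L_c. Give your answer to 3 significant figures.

Wien's law gives T ∝ 1/λ_max, so T_t/T_c = λ_c/λ_t = 380/1660 = 0.2289.
Then L ∝ R²T⁴ gives L_t/L_c = (2.61)² × (0.2289)⁴ = 6.812 × 0.002746 = 0.01871.

0.0187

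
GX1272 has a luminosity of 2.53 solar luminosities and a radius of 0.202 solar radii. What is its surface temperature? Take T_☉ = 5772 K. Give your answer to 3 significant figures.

1.62×10^4 K

T/T_☉ = (L/L_☉)^(1/4) / (R/R_☉)^(1/2)
T = 5772 × (2.53)^(1/4) / √(0.202) = 5772 × 1.261 / 0.4494 = 1.620×10^4 K.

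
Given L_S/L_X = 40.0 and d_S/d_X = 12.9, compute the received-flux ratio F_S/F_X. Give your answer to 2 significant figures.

F = L/(4πd²), so F_S/F_X = (L_S/L_X) / (d_S/d_X)²
= 40.0 / (12.9)² = 40.0 / 166.4 = 0.2404.

0.24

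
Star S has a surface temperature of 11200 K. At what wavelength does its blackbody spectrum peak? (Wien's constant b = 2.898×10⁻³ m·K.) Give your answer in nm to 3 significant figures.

259 nm

λ_max = b/T = 2.898×10⁻³ / 11200 = 2.59×10^-7 m = 258.8 nm.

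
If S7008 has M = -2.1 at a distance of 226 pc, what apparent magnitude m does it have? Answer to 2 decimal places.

4.67

m = M + 5 log₁₀(d/10 pc) = -2.1 + 5 log₁₀(226/10)
  = -2.1 + 5 × 1.354 = -2.1 + 6.77 = 4.67.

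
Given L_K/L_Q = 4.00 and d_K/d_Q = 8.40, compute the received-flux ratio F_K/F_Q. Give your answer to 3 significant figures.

F = L/(4πd²), so F_K/F_Q = (L_K/L_Q) / (d_K/d_Q)²
= 4.00 / (8.40)² = 4.00 / 70.56 = 0.05669.

0.0567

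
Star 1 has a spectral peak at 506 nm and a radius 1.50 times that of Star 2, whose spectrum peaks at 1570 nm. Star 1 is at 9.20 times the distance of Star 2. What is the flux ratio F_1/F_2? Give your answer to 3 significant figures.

2.46

Wien's law: T_1/T_2 = λ_2/λ_1 = 1570/506 = 3.103.
L_1/L_2 = (R_1/R_2)²(T_1/T_2)⁴ = (1.50)²(3.103)⁴ = 208.5.
F_1/F_2 = (L_1/L_2)/(d_1/d_2)² = 208.5/(9.20)² = 2.464.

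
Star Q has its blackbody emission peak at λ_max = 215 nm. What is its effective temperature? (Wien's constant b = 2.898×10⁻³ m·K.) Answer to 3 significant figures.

1.35×10^4 K

T = b/λ_max = 2.898×10⁻³ / (215×10⁻⁹) = 1.348×10^4 K.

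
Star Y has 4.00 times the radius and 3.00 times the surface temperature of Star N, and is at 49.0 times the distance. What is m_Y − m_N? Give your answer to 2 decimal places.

0.67

L_Y/L_N = (4.00)²(3.00)⁴ = 1296.
F_Y/F_N = (L_Y/L_N)/(d_Y/d_N)² = 1296/2401 = 0.5398.
m_Y − m_N = −2.5 log₁₀(0.5398) = 0.67.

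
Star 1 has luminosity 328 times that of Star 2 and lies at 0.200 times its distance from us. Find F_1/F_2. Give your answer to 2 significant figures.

F = L/(4πd²), so F_1/F_2 = (L_1/L_2) / (d_1/d_2)²
= 328 / (0.200)² = 328 / 0.04000 = 8200.

8.2×10^3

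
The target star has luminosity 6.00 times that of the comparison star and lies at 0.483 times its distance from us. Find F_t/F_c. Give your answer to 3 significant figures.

25.7

F = L/(4πd²), so F_t/F_c = (L_t/L_c) / (d_t/d_c)²
= 6.00 / (0.483)² = 6.00 / 0.2333 = 25.72.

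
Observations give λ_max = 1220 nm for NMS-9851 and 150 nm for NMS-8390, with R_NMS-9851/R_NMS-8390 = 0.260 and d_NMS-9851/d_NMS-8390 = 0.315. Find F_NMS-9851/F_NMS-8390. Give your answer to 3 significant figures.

1.56×10^-4

Wien's law: T_NMS-9851/T_NMS-8390 = λ_NMS-8390/λ_NMS-9851 = 150/1220 = 0.1230.
L_NMS-9851/L_NMS-8390 = (R_NMS-9851/R_NMS-8390)²(T_NMS-9851/T_NMS-8390)⁴ = (0.260)²(0.1230)⁴ = 1.545×10^-5.
F_NMS-9851/F_NMS-8390 = (L_NMS-9851/L_NMS-8390)/(d_NMS-9851/d_NMS-8390)² = 1.545×10^-5/(0.315)² = 1.557×10^-4.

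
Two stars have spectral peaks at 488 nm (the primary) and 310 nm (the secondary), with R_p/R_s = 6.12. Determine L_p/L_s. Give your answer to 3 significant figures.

Wien's law gives T ∝ 1/λ_max, so T_p/T_s = λ_s/λ_p = 310/488 = 0.6352.
Then L ∝ R²T⁴ gives L_p/L_s = (6.12)² × (0.6352)⁴ = 37.45 × 0.1628 = 6.099.

6.10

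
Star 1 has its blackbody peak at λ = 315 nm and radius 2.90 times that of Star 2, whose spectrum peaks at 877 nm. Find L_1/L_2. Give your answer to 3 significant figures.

505

Wien's law gives T ∝ 1/λ_max, so T_1/T_2 = λ_2/λ_1 = 877/315 = 2.784.
Then L ∝ R²T⁴ gives L_1/L_2 = (2.90)² × (2.784)⁴ = 8.410 × 60.08 = 505.3.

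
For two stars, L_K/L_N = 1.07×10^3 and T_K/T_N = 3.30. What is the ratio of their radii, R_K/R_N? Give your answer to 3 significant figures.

3.00

L ∝ R²T⁴ gives R ∝ √L / T², so
R_K/R_N = √(1.07×10^3) / (3.30)² = 32.71 / 10.89 = 3.004.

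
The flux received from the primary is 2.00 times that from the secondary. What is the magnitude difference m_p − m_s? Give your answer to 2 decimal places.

m_p − m_s = −2.5 log₁₀(F_p/F_s) = −2.5 log₁₀(2.00) = −2.5 × (0.301) = -0.753.

-0.75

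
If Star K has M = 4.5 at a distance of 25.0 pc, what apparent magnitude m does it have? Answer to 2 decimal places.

6.49

m = M + 5 log₁₀(d/10 pc) = 4.5 + 5 log₁₀(25.0/10)
  = 4.5 + 5 × 0.398 = 4.5 + 1.99 = 6.49.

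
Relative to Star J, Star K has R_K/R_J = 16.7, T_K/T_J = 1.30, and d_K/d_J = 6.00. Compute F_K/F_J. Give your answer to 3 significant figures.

L_K/L_J = (R_K/R_J)²(T_K/T_J)⁴ = (16.7)² × (1.30)⁴ = 796.5.
F_K/F_J = (L_K/L_J)/(d_K/d_J)² = 796.5 / (6.00)² = 22.13.

22.1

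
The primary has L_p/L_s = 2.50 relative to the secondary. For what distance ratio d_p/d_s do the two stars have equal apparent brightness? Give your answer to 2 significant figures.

Equal flux requires L_p/d_p² = L_s/d_s², so d_p/d_s = √(L_p/L_s)
= √(2.50) = 1.581.

1.6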